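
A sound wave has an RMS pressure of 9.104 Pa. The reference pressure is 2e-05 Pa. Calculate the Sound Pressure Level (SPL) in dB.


Given values:
  p = 9.104 Pa
  p_ref = 2e-05 Pa
Formula: SPL = 20 * log10(p / p_ref)
Compute ratio: p / p_ref = 9.104 / 2e-05 = 455200
Compute log10: log10(455200) = 5.658202
Multiply: SPL = 20 * 5.658202 = 113.16

113.16 dB


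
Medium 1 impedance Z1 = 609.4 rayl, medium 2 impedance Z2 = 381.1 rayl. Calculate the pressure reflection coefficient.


Given values:
  Z1 = 609.4 rayl, Z2 = 381.1 rayl
Formula: R = (Z2 - Z1) / (Z2 + Z1)
Numerator: Z2 - Z1 = 381.1 - 609.4 = -228.3
Denominator: Z2 + Z1 = 381.1 + 609.4 = 990.5
R = -228.3 / 990.5 = -0.2305

-0.2305


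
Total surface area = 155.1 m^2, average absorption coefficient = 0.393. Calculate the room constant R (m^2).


Given values:
  S = 155.1 m^2, alpha = 0.393
Formula: R = S * alpha / (1 - alpha)
Numerator: 155.1 * 0.393 = 60.9543
Denominator: 1 - 0.393 = 0.607
R = 60.9543 / 0.607 = 100.42

100.42 m^2


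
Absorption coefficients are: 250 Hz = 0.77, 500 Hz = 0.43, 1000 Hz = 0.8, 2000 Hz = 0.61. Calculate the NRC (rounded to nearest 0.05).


Given values:
  a_250 = 0.77, a_500 = 0.43
  a_1000 = 0.8, a_2000 = 0.61
Formula: NRC = (a250 + a500 + a1000 + a2000) / 4
Sum = 0.77 + 0.43 + 0.8 + 0.61 = 2.61
NRC = 2.61 / 4 = 0.6525
Rounded to nearest 0.05: 0.65

0.65


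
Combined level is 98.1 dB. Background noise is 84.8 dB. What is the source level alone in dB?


Given values:
  L_total = 98.1 dB, L_bg = 84.8 dB
Formula: L_source = 10 * log10(10^(L_total/10) - 10^(L_bg/10))
Convert to linear:
  10^(98.1/10) = 6456542290.3465
  10^(84.8/10) = 301995172.0402
Difference: 6456542290.3465 - 301995172.0402 = 6154547118.3063
L_source = 10 * log10(6154547118.3063) = 97.89

97.89 dB


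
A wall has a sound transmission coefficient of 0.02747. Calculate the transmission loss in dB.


Given values:
  tau = 0.02747
Formula: TL = 10 * log10(1 / tau)
Compute 1 / tau = 1 / 0.02747 = 36.4033
Compute log10(36.4033) = 1.561141
TL = 10 * 1.561141 = 15.61

15.61 dB


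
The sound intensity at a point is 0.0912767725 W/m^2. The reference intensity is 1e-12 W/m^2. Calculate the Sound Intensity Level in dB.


Given values:
  I = 0.0912767725 W/m^2
  I_ref = 1e-12 W/m^2
Formula: SIL = 10 * log10(I / I_ref)
Compute ratio: I / I_ref = 91276772500
Compute log10: log10(91276772500) = 10.96036
Multiply: SIL = 10 * 10.96036 = 109.6

109.6 dB


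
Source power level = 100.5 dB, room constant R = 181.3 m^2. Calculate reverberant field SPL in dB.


Given values:
  Lw = 100.5 dB, R = 181.3 m^2
Formula: SPL = Lw + 10 * log10(4 / R)
Compute 4 / R = 4 / 181.3 = 0.022063
Compute 10 * log10(0.022063) = -16.5634
SPL = 100.5 + (-16.5634) = 83.94

83.94 dB


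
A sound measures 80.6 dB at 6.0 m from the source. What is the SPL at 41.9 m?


Given values:
  SPL1 = 80.6 dB, r1 = 6.0 m, r2 = 41.9 m
Formula: SPL2 = SPL1 - 20 * log10(r2 / r1)
Compute ratio: r2 / r1 = 41.9 / 6.0 = 6.9833
Compute log10: log10(6.9833) = 0.844061
Compute drop: 20 * 0.844061 = 16.8812
SPL2 = 80.6 - 16.8812 = 63.72

63.72 dB


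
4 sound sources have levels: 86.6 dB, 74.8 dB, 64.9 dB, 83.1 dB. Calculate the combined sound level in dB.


Formula: L_total = 10 * log10( sum(10^(Li/10)) )
  Source 1: 10^(86.6/10) = 457088189.6149
  Source 2: 10^(74.8/10) = 30199517.204
  Source 3: 10^(64.9/10) = 3090295.4325
  Source 4: 10^(83.1/10) = 204173794.467
Sum of linear values = 694551796.7184
L_total = 10 * log10(694551796.7184) = 88.42

88.42 dB


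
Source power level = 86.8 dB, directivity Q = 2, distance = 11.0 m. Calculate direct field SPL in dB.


Given values:
  Lw = 86.8 dB, Q = 2, r = 11.0 m
Formula: SPL = Lw + 10 * log10(Q / (4 * pi * r^2))
Compute 4 * pi * r^2 = 4 * pi * 11.0^2 = 1520.5308
Compute Q / denom = 2 / 1520.5308 = 0.00131533
Compute 10 * log10(0.00131533) = -28.8097
SPL = 86.8 + (-28.8097) = 57.99

57.99 dB


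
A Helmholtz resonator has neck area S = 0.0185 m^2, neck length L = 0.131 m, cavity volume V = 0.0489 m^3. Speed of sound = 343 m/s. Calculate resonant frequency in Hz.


Given values:
  S = 0.0185 m^2, L = 0.131 m, V = 0.0489 m^3, c = 343 m/s
Formula: f = (c / (2*pi)) * sqrt(S / (V * L))
Compute V * L = 0.0489 * 0.131 = 0.0064059
Compute S / (V * L) = 0.0185 / 0.0064059 = 2.888
Compute sqrt(2.888) = 1.699412
Compute c / (2*pi) = 343 / 6.283185 = 54.590148
f = 54.590148 * 1.699412 = 92.77

92.77 Hz


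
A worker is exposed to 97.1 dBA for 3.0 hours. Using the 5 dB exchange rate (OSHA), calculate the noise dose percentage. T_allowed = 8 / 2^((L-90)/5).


Given values:
  L = 97.1 dBA, T = 3.0 hours
Formula: T_allowed = 8 / 2^((L - 90) / 5)
Compute exponent: (97.1 - 90) / 5 = 1.42
Compute 2^(1.42) = 2.675855
T_allowed = 8 / 2.675855 = 2.989699 hours
Dose = (T / T_allowed) * 100
Dose = (3.0 / 2.989699) * 100 = 100.34

100.34 %


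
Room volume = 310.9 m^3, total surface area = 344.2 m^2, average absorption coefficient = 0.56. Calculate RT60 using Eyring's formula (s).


Given values:
  V = 310.9 m^3, S = 344.2 m^2, alpha = 0.56
Formula: RT60 = 0.161 * V / (-S * ln(1 - alpha))
Compute ln(1 - 0.56) = ln(0.44) = -0.820981
Denominator: -344.2 * -0.820981 = 282.5817
Numerator: 0.161 * 310.9 = 50.0549
RT60 = 50.0549 / 282.5817 = 0.177

0.177 s


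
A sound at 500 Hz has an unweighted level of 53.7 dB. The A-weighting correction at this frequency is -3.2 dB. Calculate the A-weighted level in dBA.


Given values:
  SPL = 53.7 dB
  A-weighting at 500 Hz = -3.2 dB
Formula: L_A = SPL + A_weight
L_A = 53.7 + (-3.2)
L_A = 50.5

50.5 dBA


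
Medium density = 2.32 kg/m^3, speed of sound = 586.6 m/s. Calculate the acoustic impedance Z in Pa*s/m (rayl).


Given values:
  rho = 2.32 kg/m^3
  c = 586.6 m/s
Formula: Z = rho * c
Z = 2.32 * 586.6
Z = 1360.91

1360.91 rayl


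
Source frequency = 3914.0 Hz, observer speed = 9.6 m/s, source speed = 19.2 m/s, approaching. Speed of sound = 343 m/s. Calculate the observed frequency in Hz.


Given values:
  f_s = 3914.0 Hz, v_o = 9.6 m/s, v_s = 19.2 m/s
  Direction: approaching
Formula: f_o = f_s * (c + v_o) / (c - v_s)
Numerator: c + v_o = 343 + 9.6 = 352.6
Denominator: c - v_s = 343 - 19.2 = 323.8
f_o = 3914.0 * 352.6 / 323.8 = 4262.13

4262.13 Hz


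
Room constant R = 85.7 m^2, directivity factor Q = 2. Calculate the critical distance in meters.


Given values:
  R = 85.7 m^2, Q = 2
Formula: d_c = 0.141 * sqrt(Q * R)
Compute Q * R = 2 * 85.7 = 171.4
Compute sqrt(171.4) = 13.092
d_c = 0.141 * 13.092 = 1.846

1.846 m


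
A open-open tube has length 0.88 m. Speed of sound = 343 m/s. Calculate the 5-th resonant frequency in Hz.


Given values:
  Tube type: open-open, L = 0.88 m, c = 343 m/s, n = 5
Formula: f_n = n * c / (2 * L)
Compute 2 * L = 2 * 0.88 = 1.76
f = 5 * 343 / 1.76
f = 974.43

974.43 Hz


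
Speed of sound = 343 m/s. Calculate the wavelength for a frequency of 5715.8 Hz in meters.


Given values:
  c = 343 m/s, f = 5715.8 Hz
Formula: lambda = c / f
lambda = 343 / 5715.8
lambda = 0.06

0.06 m


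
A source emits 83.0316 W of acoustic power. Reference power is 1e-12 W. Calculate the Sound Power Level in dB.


Given values:
  W = 83.0316 W
  W_ref = 1e-12 W
Formula: SWL = 10 * log10(W / W_ref)
Compute ratio: W / W_ref = 83031600000000
Compute log10: log10(83031600000000) = 13.919243
Multiply: SWL = 10 * 13.919243 = 139.19

139.19 dB


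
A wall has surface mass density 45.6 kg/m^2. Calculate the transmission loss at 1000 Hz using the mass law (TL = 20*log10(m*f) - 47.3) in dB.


Given values:
  m = 45.6 kg/m^2, f = 1000 Hz
Formula: TL = 20 * log10(m * f) - 47.3
Compute m * f = 45.6 * 1000 = 45600.0
Compute log10(45600.0) = 4.658965
Compute 20 * 4.658965 = 93.1793
TL = 93.1793 - 47.3 = 45.88

45.88 dB


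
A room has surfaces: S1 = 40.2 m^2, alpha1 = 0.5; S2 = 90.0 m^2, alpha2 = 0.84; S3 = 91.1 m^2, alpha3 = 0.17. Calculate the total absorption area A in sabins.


Given surfaces:
  Surface 1: 40.2 * 0.5 = 20.1
  Surface 2: 90.0 * 0.84 = 75.6
  Surface 3: 91.1 * 0.17 = 15.487
Formula: A = sum(Si * alpha_i)
A = 20.1 + 75.6 + 15.487
A = 111.19

111.19 sabins


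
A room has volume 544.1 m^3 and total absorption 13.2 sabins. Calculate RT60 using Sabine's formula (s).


Given values:
  V = 544.1 m^3
  A = 13.2 sabins
Formula: RT60 = 0.161 * V / A
Numerator: 0.161 * 544.1 = 87.6001
RT60 = 87.6001 / 13.2 = 6.636

6.636 s


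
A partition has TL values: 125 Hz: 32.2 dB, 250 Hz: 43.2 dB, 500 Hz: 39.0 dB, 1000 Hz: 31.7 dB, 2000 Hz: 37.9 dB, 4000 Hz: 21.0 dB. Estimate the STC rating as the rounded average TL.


Given TL values at each frequency:
  125 Hz: 32.2 dB
  250 Hz: 43.2 dB
  500 Hz: 39.0 dB
  1000 Hz: 31.7 dB
  2000 Hz: 37.9 dB
  4000 Hz: 21.0 dB
Formula: STC ~ round(average of TL values)
Sum = 32.2 + 43.2 + 39.0 + 31.7 + 37.9 + 21.0 = 205.0
Average = 205.0 / 6 = 34.17
Rounded: 34

34


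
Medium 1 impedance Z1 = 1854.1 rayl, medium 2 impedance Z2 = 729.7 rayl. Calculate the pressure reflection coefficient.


Given values:
  Z1 = 1854.1 rayl, Z2 = 729.7 rayl
Formula: R = (Z2 - Z1) / (Z2 + Z1)
Numerator: Z2 - Z1 = 729.7 - 1854.1 = -1124.4
Denominator: Z2 + Z1 = 729.7 + 1854.1 = 2583.8
R = -1124.4 / 2583.8 = -0.4352

-0.4352


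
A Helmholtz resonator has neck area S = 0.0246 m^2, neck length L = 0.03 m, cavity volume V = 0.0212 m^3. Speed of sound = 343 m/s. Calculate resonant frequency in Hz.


Given values:
  S = 0.0246 m^2, L = 0.03 m, V = 0.0212 m^3, c = 343 m/s
Formula: f = (c / (2*pi)) * sqrt(S / (V * L))
Compute V * L = 0.0212 * 0.03 = 0.000636
Compute S / (V * L) = 0.0246 / 0.000636 = 38.6792
Compute sqrt(38.6792) = 6.21926
Compute c / (2*pi) = 343 / 6.283185 = 54.590148
f = 54.590148 * 6.21926 = 339.51

339.51 Hz


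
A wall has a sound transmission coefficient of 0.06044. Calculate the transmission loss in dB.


Given values:
  tau = 0.06044
Formula: TL = 10 * log10(1 / tau)
Compute 1 / tau = 1 / 0.06044 = 16.5453
Compute log10(16.5453) = 1.218675
TL = 10 * 1.218675 = 12.19

12.19 dB


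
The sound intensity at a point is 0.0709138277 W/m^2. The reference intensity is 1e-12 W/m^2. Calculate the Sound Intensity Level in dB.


Given values:
  I = 0.0709138277 W/m^2
  I_ref = 1e-12 W/m^2
Formula: SIL = 10 * log10(I / I_ref)
Compute ratio: I / I_ref = 70913827700
Compute log10: log10(70913827700) = 10.850731
Multiply: SIL = 10 * 10.850731 = 108.51

108.51 dB


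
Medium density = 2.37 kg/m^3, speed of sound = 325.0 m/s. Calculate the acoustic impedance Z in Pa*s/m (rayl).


Given values:
  rho = 2.37 kg/m^3
  c = 325.0 m/s
Formula: Z = rho * c
Z = 2.37 * 325.0
Z = 770.25

770.25 rayl


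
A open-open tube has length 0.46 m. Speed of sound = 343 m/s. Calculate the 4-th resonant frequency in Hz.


Given values:
  Tube type: open-open, L = 0.46 m, c = 343 m/s, n = 4
Formula: f_n = n * c / (2 * L)
Compute 2 * L = 2 * 0.46 = 0.92
f = 4 * 343 / 0.92
f = 1491.3

1491.3 Hz


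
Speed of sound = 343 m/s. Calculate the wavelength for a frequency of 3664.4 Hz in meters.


Given values:
  c = 343 m/s, f = 3664.4 Hz
Formula: lambda = c / f
lambda = 343 / 3664.4
lambda = 0.0936

0.0936 m


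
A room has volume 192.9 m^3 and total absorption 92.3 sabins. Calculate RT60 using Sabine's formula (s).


Given values:
  V = 192.9 m^3
  A = 92.3 sabins
Formula: RT60 = 0.161 * V / A
Numerator: 0.161 * 192.9 = 31.0569
RT60 = 31.0569 / 92.3 = 0.336

0.336 s


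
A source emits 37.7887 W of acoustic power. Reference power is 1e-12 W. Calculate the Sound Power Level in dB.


Given values:
  W = 37.7887 W
  W_ref = 1e-12 W
Formula: SWL = 10 * log10(W / W_ref)
Compute ratio: W / W_ref = 37788700000000
Compute log10: log10(37788700000000) = 13.577362
Multiply: SWL = 10 * 13.577362 = 135.77

135.77 dB


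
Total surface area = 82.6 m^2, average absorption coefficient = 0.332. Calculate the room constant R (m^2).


Given values:
  S = 82.6 m^2, alpha = 0.332
Formula: R = S * alpha / (1 - alpha)
Numerator: 82.6 * 0.332 = 27.4232
Denominator: 1 - 0.332 = 0.668
R = 27.4232 / 0.668 = 41.05

41.05 m^2


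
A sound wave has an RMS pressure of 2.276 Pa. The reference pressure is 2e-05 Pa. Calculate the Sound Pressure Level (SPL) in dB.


Given values:
  p = 2.276 Pa
  p_ref = 2e-05 Pa
Formula: SPL = 20 * log10(p / p_ref)
Compute ratio: p / p_ref = 2.276 / 2e-05 = 113800
Compute log10: log10(113800) = 5.056142
Multiply: SPL = 20 * 5.056142 = 101.12

101.12 dB


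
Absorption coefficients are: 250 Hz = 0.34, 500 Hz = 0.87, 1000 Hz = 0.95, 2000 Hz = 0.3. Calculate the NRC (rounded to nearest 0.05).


Given values:
  a_250 = 0.34, a_500 = 0.87
  a_1000 = 0.95, a_2000 = 0.3
Formula: NRC = (a250 + a500 + a1000 + a2000) / 4
Sum = 0.34 + 0.87 + 0.95 + 0.3 = 2.46
NRC = 2.46 / 4 = 0.615
Rounded to nearest 0.05: 0.6

0.6


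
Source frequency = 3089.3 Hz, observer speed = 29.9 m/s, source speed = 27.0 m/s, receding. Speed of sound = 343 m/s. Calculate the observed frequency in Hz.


Given values:
  f_s = 3089.3 Hz, v_o = 29.9 m/s, v_s = 27.0 m/s
  Direction: receding
Formula: f_o = f_s * (c - v_o) / (c + v_s)
Numerator: c - v_o = 343 - 29.9 = 313.1
Denominator: c + v_s = 343 + 27.0 = 370.0
f_o = 3089.3 * 313.1 / 370.0 = 2614.22

2614.22 Hz


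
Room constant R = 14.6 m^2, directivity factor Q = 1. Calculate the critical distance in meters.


Given values:
  R = 14.6 m^2, Q = 1
Formula: d_c = 0.141 * sqrt(Q * R)
Compute Q * R = 1 * 14.6 = 14.6
Compute sqrt(14.6) = 3.821
d_c = 0.141 * 3.821 = 0.539

0.539 m


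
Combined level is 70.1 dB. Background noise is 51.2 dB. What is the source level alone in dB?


Given values:
  L_total = 70.1 dB, L_bg = 51.2 dB
Formula: L_source = 10 * log10(10^(L_total/10) - 10^(L_bg/10))
Convert to linear:
  10^(70.1/10) = 10232929.9228
  10^(51.2/10) = 131825.6739
Difference: 10232929.9228 - 131825.6739 = 10101104.2489
L_source = 10 * log10(10101104.2489) = 70.04

70.04 dB


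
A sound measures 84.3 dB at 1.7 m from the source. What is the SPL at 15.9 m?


Given values:
  SPL1 = 84.3 dB, r1 = 1.7 m, r2 = 15.9 m
Formula: SPL2 = SPL1 - 20 * log10(r2 / r1)
Compute ratio: r2 / r1 = 15.9 / 1.7 = 9.3529
Compute log10: log10(9.3529) = 0.970946
Compute drop: 20 * 0.970946 = 19.4189
SPL2 = 84.3 - 19.4189 = 64.88

64.88 dB


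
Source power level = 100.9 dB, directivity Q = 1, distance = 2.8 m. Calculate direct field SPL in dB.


Given values:
  Lw = 100.9 dB, Q = 1, r = 2.8 m
Formula: SPL = Lw + 10 * log10(Q / (4 * pi * r^2))
Compute 4 * pi * r^2 = 4 * pi * 2.8^2 = 98.5203
Compute Q / denom = 1 / 98.5203 = 0.01015019
Compute 10 * log10(0.01015019) = -19.9353
SPL = 100.9 + (-19.9353) = 80.96

80.96 dB


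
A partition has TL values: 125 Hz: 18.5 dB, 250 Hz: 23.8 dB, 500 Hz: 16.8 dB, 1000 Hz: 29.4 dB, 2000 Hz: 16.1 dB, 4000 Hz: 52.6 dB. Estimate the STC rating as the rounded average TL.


Given TL values at each frequency:
  125 Hz: 18.5 dB
  250 Hz: 23.8 dB
  500 Hz: 16.8 dB
  1000 Hz: 29.4 dB
  2000 Hz: 16.1 dB
  4000 Hz: 52.6 dB
Formula: STC ~ round(average of TL values)
Sum = 18.5 + 23.8 + 16.8 + 29.4 + 16.1 + 52.6 = 157.2
Average = 157.2 / 6 = 26.2
Rounded: 26

26


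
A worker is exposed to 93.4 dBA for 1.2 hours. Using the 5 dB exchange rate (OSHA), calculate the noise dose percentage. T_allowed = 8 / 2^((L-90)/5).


Given values:
  L = 93.4 dBA, T = 1.2 hours
Formula: T_allowed = 8 / 2^((L - 90) / 5)
Compute exponent: (93.4 - 90) / 5 = 0.68
Compute 2^(0.68) = 1.60214
T_allowed = 8 / 1.60214 = 4.993321 hours
Dose = (T / T_allowed) * 100
Dose = (1.2 / 4.993321) * 100 = 24.03

24.03 %


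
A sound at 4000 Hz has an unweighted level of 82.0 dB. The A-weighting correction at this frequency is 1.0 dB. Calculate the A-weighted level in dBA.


Given values:
  SPL = 82.0 dB
  A-weighting at 4000 Hz = 1.0 dB
Formula: L_A = SPL + A_weight
L_A = 82.0 + (1.0)
L_A = 83.0

83.0 dBA


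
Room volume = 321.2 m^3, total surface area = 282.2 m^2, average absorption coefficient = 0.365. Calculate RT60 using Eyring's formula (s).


Given values:
  V = 321.2 m^3, S = 282.2 m^2, alpha = 0.365
Formula: RT60 = 0.161 * V / (-S * ln(1 - alpha))
Compute ln(1 - 0.365) = ln(0.635) = -0.45413
Denominator: -282.2 * -0.45413 = 128.1555
Numerator: 0.161 * 321.2 = 51.7132
RT60 = 51.7132 / 128.1555 = 0.404

0.404 s


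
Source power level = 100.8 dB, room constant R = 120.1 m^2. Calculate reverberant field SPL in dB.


Given values:
  Lw = 100.8 dB, R = 120.1 m^2
Formula: SPL = Lw + 10 * log10(4 / R)
Compute 4 / R = 4 / 120.1 = 0.033306
Compute 10 * log10(0.033306) = -14.7748
SPL = 100.8 + (-14.7748) = 86.03

86.03 dB


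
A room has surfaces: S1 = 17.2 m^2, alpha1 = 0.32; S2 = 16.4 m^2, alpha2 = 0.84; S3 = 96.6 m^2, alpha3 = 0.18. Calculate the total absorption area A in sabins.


Given surfaces:
  Surface 1: 17.2 * 0.32 = 5.504
  Surface 2: 16.4 * 0.84 = 13.776
  Surface 3: 96.6 * 0.18 = 17.388
Formula: A = sum(Si * alpha_i)
A = 5.504 + 13.776 + 17.388
A = 36.67

36.67 sabins


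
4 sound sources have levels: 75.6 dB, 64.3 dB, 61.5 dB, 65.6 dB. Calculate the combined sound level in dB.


Formula: L_total = 10 * log10( sum(10^(Li/10)) )
  Source 1: 10^(75.6/10) = 36307805.477
  Source 2: 10^(64.3/10) = 2691534.8039
  Source 3: 10^(61.5/10) = 1412537.5446
  Source 4: 10^(65.6/10) = 3630780.5477
Sum of linear values = 44042658.3732
L_total = 10 * log10(44042658.3732) = 76.44

76.44 dB


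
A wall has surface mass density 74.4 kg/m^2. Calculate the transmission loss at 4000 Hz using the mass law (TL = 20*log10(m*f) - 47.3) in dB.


Given values:
  m = 74.4 kg/m^2, f = 4000 Hz
Formula: TL = 20 * log10(m * f) - 47.3
Compute m * f = 74.4 * 4000 = 297600.0
Compute log10(297600.0) = 5.473633
Compute 20 * 5.473633 = 109.4727
TL = 109.4727 - 47.3 = 62.17

62.17 dB


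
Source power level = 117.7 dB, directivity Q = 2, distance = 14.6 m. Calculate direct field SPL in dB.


Given values:
  Lw = 117.7 dB, Q = 2, r = 14.6 m
Formula: SPL = Lw + 10 * log10(Q / (4 * pi * r^2))
Compute 4 * pi * r^2 = 4 * pi * 14.6^2 = 2678.6476
Compute Q / denom = 2 / 2678.6476 = 0.00074665
Compute 10 * log10(0.00074665) = -31.2688
SPL = 117.7 + (-31.2688) = 86.43

86.43 dB


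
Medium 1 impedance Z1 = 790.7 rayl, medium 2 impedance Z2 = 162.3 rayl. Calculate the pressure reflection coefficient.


Given values:
  Z1 = 790.7 rayl, Z2 = 162.3 rayl
Formula: R = (Z2 - Z1) / (Z2 + Z1)
Numerator: Z2 - Z1 = 162.3 - 790.7 = -628.4
Denominator: Z2 + Z1 = 162.3 + 790.7 = 953.0
R = -628.4 / 953.0 = -0.6594

-0.6594


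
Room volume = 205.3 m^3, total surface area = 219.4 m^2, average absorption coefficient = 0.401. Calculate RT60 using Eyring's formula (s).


Given values:
  V = 205.3 m^3, S = 219.4 m^2, alpha = 0.401
Formula: RT60 = 0.161 * V / (-S * ln(1 - alpha))
Compute ln(1 - 0.401) = ln(0.599) = -0.512494
Denominator: -219.4 * -0.512494 = 112.4412
Numerator: 0.161 * 205.3 = 33.0533
RT60 = 33.0533 / 112.4412 = 0.294

0.294 s


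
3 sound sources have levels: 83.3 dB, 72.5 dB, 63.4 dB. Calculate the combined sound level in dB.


Formula: L_total = 10 * log10( sum(10^(Li/10)) )
  Source 1: 10^(83.3/10) = 213796208.9502
  Source 2: 10^(72.5/10) = 17782794.1004
  Source 3: 10^(63.4/10) = 2187761.6239
Sum of linear values = 233766764.6745
L_total = 10 * log10(233766764.6745) = 83.69

83.69 dB


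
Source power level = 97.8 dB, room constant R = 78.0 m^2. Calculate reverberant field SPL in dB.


Given values:
  Lw = 97.8 dB, R = 78.0 m^2
Formula: SPL = Lw + 10 * log10(4 / R)
Compute 4 / R = 4 / 78.0 = 0.051282
Compute 10 * log10(0.051282) = -12.9004
SPL = 97.8 + (-12.9004) = 84.9

84.9 dB


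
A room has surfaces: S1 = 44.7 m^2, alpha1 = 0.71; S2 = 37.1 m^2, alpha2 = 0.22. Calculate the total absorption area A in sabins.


Given surfaces:
  Surface 1: 44.7 * 0.71 = 31.737
  Surface 2: 37.1 * 0.22 = 8.162
Formula: A = sum(Si * alpha_i)
A = 31.737 + 8.162
A = 39.9

39.9 sabins


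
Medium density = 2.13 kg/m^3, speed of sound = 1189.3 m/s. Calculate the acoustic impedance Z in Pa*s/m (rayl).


Given values:
  rho = 2.13 kg/m^3
  c = 1189.3 m/s
Formula: Z = rho * c
Z = 2.13 * 1189.3
Z = 2533.21

2533.21 rayl


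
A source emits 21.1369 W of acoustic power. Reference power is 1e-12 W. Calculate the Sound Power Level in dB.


Given values:
  W = 21.1369 W
  W_ref = 1e-12 W
Formula: SWL = 10 * log10(W / W_ref)
Compute ratio: W / W_ref = 21136900000000
Compute log10: log10(21136900000000) = 13.325041
Multiply: SWL = 10 * 13.325041 = 133.25

133.25 dB


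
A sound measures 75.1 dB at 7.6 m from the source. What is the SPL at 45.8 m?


Given values:
  SPL1 = 75.1 dB, r1 = 7.6 m, r2 = 45.8 m
Formula: SPL2 = SPL1 - 20 * log10(r2 / r1)
Compute ratio: r2 / r1 = 45.8 / 7.6 = 6.0263
Compute log10: log10(6.0263) = 0.780051
Compute drop: 20 * 0.780051 = 15.601
SPL2 = 75.1 - 15.601 = 59.5

59.5 dB


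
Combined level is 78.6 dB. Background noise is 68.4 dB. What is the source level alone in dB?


Given values:
  L_total = 78.6 dB, L_bg = 68.4 dB
Formula: L_source = 10 * log10(10^(L_total/10) - 10^(L_bg/10))
Convert to linear:
  10^(78.6/10) = 72443596.0075
  10^(68.4/10) = 6918309.7092
Difference: 72443596.0075 - 6918309.7092 = 65525286.2983
L_source = 10 * log10(65525286.2983) = 78.16

78.16 dB


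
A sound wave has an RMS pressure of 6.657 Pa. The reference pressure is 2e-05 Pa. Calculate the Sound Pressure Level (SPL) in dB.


Given values:
  p = 6.657 Pa
  p_ref = 2e-05 Pa
Formula: SPL = 20 * log10(p / p_ref)
Compute ratio: p / p_ref = 6.657 / 2e-05 = 332850
Compute log10: log10(332850) = 5.522249
Multiply: SPL = 20 * 5.522249 = 110.44

110.44 dB


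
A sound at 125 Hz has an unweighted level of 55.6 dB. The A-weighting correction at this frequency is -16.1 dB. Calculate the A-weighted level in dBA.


Given values:
  SPL = 55.6 dB
  A-weighting at 125 Hz = -16.1 dB
Formula: L_A = SPL + A_weight
L_A = 55.6 + (-16.1)
L_A = 39.5

39.5 dBA


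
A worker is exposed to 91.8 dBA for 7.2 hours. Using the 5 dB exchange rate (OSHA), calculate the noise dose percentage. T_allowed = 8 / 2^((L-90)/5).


Given values:
  L = 91.8 dBA, T = 7.2 hours
Formula: T_allowed = 8 / 2^((L - 90) / 5)
Compute exponent: (91.8 - 90) / 5 = 0.36
Compute 2^(0.36) = 1.283426
T_allowed = 8 / 1.283426 = 6.233316 hours
Dose = (T / T_allowed) * 100
Dose = (7.2 / 6.233316) * 100 = 115.51

115.51 %


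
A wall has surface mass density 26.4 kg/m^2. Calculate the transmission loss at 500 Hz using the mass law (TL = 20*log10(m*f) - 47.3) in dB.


Given values:
  m = 26.4 kg/m^2, f = 500 Hz
Formula: TL = 20 * log10(m * f) - 47.3
Compute m * f = 26.4 * 500 = 13200.0
Compute log10(13200.0) = 4.120574
Compute 20 * 4.120574 = 82.4115
TL = 82.4115 - 47.3 = 35.11

35.11 dB


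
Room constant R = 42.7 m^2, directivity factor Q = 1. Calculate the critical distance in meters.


Given values:
  R = 42.7 m^2, Q = 1
Formula: d_c = 0.141 * sqrt(Q * R)
Compute Q * R = 1 * 42.7 = 42.7
Compute sqrt(42.7) = 6.5345
d_c = 0.141 * 6.5345 = 0.921

0.921 m


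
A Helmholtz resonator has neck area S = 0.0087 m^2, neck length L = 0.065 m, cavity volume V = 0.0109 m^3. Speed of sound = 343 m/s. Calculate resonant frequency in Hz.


Given values:
  S = 0.0087 m^2, L = 0.065 m, V = 0.0109 m^3, c = 343 m/s
Formula: f = (c / (2*pi)) * sqrt(S / (V * L))
Compute V * L = 0.0109 * 0.065 = 0.0007085
Compute S / (V * L) = 0.0087 / 0.0007085 = 12.2795
Compute sqrt(12.2795) = 3.504212
Compute c / (2*pi) = 343 / 6.283185 = 54.590148
f = 54.590148 * 3.504212 = 191.3

191.3 Hz


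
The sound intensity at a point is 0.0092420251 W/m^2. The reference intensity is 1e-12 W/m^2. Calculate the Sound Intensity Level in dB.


Given values:
  I = 0.0092420251 W/m^2
  I_ref = 1e-12 W/m^2
Formula: SIL = 10 * log10(I / I_ref)
Compute ratio: I / I_ref = 9242025100
Compute log10: log10(9242025100) = 9.965767
Multiply: SIL = 10 * 9.965767 = 99.66

99.66 dB


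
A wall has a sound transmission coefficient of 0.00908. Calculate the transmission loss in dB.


Given values:
  tau = 0.00908
Formula: TL = 10 * log10(1 / tau)
Compute 1 / tau = 1 / 0.00908 = 110.1322
Compute log10(110.1322) = 2.041914
TL = 10 * 2.041914 = 20.42

20.42 dB


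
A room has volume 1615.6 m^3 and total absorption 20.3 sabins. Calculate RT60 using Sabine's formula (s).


Given values:
  V = 1615.6 m^3
  A = 20.3 sabins
Formula: RT60 = 0.161 * V / A
Numerator: 0.161 * 1615.6 = 260.1116
RT60 = 260.1116 / 20.3 = 12.813

12.813 s


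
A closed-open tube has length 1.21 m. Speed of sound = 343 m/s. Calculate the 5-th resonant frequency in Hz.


Given values:
  Tube type: closed-open, L = 1.21 m, c = 343 m/s, n = 5
Formula: f_n = (2n - 1) * c / (4 * L)
Compute 2n - 1 = 2*5 - 1 = 9
Compute 4 * L = 4 * 1.21 = 4.84
f = 9 * 343 / 4.84
f = 637.81

637.81 Hz


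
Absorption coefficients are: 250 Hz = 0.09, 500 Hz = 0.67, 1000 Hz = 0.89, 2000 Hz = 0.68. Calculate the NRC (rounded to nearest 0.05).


Given values:
  a_250 = 0.09, a_500 = 0.67
  a_1000 = 0.89, a_2000 = 0.68
Formula: NRC = (a250 + a500 + a1000 + a2000) / 4
Sum = 0.09 + 0.67 + 0.89 + 0.68 = 2.33
NRC = 2.33 / 4 = 0.5825
Rounded to nearest 0.05: 0.6

0.6


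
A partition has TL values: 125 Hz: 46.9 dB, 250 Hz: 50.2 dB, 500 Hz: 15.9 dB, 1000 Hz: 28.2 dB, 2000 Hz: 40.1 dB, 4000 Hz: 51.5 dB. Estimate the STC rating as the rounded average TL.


Given TL values at each frequency:
  125 Hz: 46.9 dB
  250 Hz: 50.2 dB
  500 Hz: 15.9 dB
  1000 Hz: 28.2 dB
  2000 Hz: 40.1 dB
  4000 Hz: 51.5 dB
Formula: STC ~ round(average of TL values)
Sum = 46.9 + 50.2 + 15.9 + 28.2 + 40.1 + 51.5 = 232.8
Average = 232.8 / 6 = 38.8
Rounded: 39

39


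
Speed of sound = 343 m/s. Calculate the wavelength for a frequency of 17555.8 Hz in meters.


Given values:
  c = 343 m/s, f = 17555.8 Hz
Formula: lambda = c / f
lambda = 343 / 17555.8
lambda = 0.0195

0.0195 m


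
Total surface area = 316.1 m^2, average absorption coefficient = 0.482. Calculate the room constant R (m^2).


Given values:
  S = 316.1 m^2, alpha = 0.482
Formula: R = S * alpha / (1 - alpha)
Numerator: 316.1 * 0.482 = 152.3602
Denominator: 1 - 0.482 = 0.518
R = 152.3602 / 0.518 = 294.13

294.13 m^2


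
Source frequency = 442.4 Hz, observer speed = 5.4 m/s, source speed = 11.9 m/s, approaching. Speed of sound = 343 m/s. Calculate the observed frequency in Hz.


Given values:
  f_s = 442.4 Hz, v_o = 5.4 m/s, v_s = 11.9 m/s
  Direction: approaching
Formula: f_o = f_s * (c + v_o) / (c - v_s)
Numerator: c + v_o = 343 + 5.4 = 348.4
Denominator: c - v_s = 343 - 11.9 = 331.1
f_o = 442.4 * 348.4 / 331.1 = 465.52

465.52 Hz


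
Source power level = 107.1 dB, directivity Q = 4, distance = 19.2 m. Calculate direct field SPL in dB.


Given values:
  Lw = 107.1 dB, Q = 4, r = 19.2 m
Formula: SPL = Lw + 10 * log10(Q / (4 * pi * r^2))
Compute 4 * pi * r^2 = 4 * pi * 19.2^2 = 4632.4669
Compute Q / denom = 4 / 4632.4669 = 0.00086347
Compute 10 * log10(0.00086347) = -30.6375
SPL = 107.1 + (-30.6375) = 76.46

76.46 dB


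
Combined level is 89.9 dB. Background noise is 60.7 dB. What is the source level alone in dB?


Given values:
  L_total = 89.9 dB, L_bg = 60.7 dB
Formula: L_source = 10 * log10(10^(L_total/10) - 10^(L_bg/10))
Convert to linear:
  10^(89.9/10) = 977237220.9558
  10^(60.7/10) = 1174897.5549
Difference: 977237220.9558 - 1174897.5549 = 976062323.4009
L_source = 10 * log10(976062323.4009) = 89.89

89.89 dB


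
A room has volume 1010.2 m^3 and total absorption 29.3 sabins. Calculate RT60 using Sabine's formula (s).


Given values:
  V = 1010.2 m^3
  A = 29.3 sabins
Formula: RT60 = 0.161 * V / A
Numerator: 0.161 * 1010.2 = 162.6422
RT60 = 162.6422 / 29.3 = 5.551

5.551 s


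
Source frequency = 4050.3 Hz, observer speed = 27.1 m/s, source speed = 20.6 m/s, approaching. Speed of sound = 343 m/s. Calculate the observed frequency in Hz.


Given values:
  f_s = 4050.3 Hz, v_o = 27.1 m/s, v_s = 20.6 m/s
  Direction: approaching
Formula: f_o = f_s * (c + v_o) / (c - v_s)
Numerator: c + v_o = 343 + 27.1 = 370.1
Denominator: c - v_s = 343 - 20.6 = 322.4
f_o = 4050.3 * 370.1 / 322.4 = 4649.55

4649.55 Hz


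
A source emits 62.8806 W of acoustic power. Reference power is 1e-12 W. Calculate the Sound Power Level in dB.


Given values:
  W = 62.8806 W
  W_ref = 1e-12 W
Formula: SWL = 10 * log10(W / W_ref)
Compute ratio: W / W_ref = 62880600000000
Compute log10: log10(62880600000000) = 13.798517
Multiply: SWL = 10 * 13.798517 = 137.99

137.99 dB


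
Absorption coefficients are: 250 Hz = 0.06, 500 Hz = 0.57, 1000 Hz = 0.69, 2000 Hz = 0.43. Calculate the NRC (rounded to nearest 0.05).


Given values:
  a_250 = 0.06, a_500 = 0.57
  a_1000 = 0.69, a_2000 = 0.43
Formula: NRC = (a250 + a500 + a1000 + a2000) / 4
Sum = 0.06 + 0.57 + 0.69 + 0.43 = 1.75
NRC = 1.75 / 4 = 0.4375
Rounded to nearest 0.05: 0.45

0.45


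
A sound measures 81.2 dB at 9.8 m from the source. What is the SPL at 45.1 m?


Given values:
  SPL1 = 81.2 dB, r1 = 9.8 m, r2 = 45.1 m
Formula: SPL2 = SPL1 - 20 * log10(r2 / r1)
Compute ratio: r2 / r1 = 45.1 / 9.8 = 4.602
Compute log10: log10(4.602) = 0.662947
Compute drop: 20 * 0.662947 = 13.2589
SPL2 = 81.2 - 13.2589 = 67.94

67.94 dB


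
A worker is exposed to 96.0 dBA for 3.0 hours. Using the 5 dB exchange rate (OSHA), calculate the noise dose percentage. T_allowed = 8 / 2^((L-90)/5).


Given values:
  L = 96.0 dBA, T = 3.0 hours
Formula: T_allowed = 8 / 2^((L - 90) / 5)
Compute exponent: (96.0 - 90) / 5 = 1.2
Compute 2^(1.2) = 2.297397
T_allowed = 8 / 2.297397 = 3.482202 hours
Dose = (T / T_allowed) * 100
Dose = (3.0 / 3.482202) * 100 = 86.15

86.15 %


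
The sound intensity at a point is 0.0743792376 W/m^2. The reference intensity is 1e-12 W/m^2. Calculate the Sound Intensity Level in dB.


Given values:
  I = 0.0743792376 W/m^2
  I_ref = 1e-12 W/m^2
Formula: SIL = 10 * log10(I / I_ref)
Compute ratio: I / I_ref = 74379237600
Compute log10: log10(74379237600) = 10.871452
Multiply: SIL = 10 * 10.871452 = 108.71

108.71 dB


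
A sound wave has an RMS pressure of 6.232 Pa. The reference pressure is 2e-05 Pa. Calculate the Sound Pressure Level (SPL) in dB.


Given values:
  p = 6.232 Pa
  p_ref = 2e-05 Pa
Formula: SPL = 20 * log10(p / p_ref)
Compute ratio: p / p_ref = 6.232 / 2e-05 = 311600
Compute log10: log10(311600) = 5.493597
Multiply: SPL = 20 * 5.493597 = 109.87

109.87 dB


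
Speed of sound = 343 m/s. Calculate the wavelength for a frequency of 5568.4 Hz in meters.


Given values:
  c = 343 m/s, f = 5568.4 Hz
Formula: lambda = c / f
lambda = 343 / 5568.4
lambda = 0.0616

0.0616 m


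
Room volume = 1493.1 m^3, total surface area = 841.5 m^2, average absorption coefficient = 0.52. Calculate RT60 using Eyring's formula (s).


Given values:
  V = 1493.1 m^3, S = 841.5 m^2, alpha = 0.52
Formula: RT60 = 0.161 * V / (-S * ln(1 - alpha))
Compute ln(1 - 0.52) = ln(0.48) = -0.733969
Denominator: -841.5 * -0.733969 = 617.6349
Numerator: 0.161 * 1493.1 = 240.3891
RT60 = 240.3891 / 617.6349 = 0.389

0.389 s


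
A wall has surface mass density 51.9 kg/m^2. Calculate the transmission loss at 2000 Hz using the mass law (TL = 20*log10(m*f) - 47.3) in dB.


Given values:
  m = 51.9 kg/m^2, f = 2000 Hz
Formula: TL = 20 * log10(m * f) - 47.3
Compute m * f = 51.9 * 2000 = 103800.0
Compute log10(103800.0) = 5.016197
Compute 20 * 5.016197 = 100.3239
TL = 100.3239 - 47.3 = 53.02

53.02 dB


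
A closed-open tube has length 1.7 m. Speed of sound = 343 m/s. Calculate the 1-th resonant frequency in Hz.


Given values:
  Tube type: closed-open, L = 1.7 m, c = 343 m/s, n = 1
Formula: f_n = (2n - 1) * c / (4 * L)
Compute 2n - 1 = 2*1 - 1 = 1
Compute 4 * L = 4 * 1.7 = 6.8
f = 1 * 343 / 6.8
f = 50.44

50.44 Hz


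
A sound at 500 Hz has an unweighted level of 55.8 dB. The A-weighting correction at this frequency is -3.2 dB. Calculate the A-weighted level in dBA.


Given values:
  SPL = 55.8 dB
  A-weighting at 500 Hz = -3.2 dB
Formula: L_A = SPL + A_weight
L_A = 55.8 + (-3.2)
L_A = 52.6

52.6 dBA


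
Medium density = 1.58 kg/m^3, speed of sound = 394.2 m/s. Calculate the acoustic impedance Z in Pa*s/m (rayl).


Given values:
  rho = 1.58 kg/m^3
  c = 394.2 m/s
Formula: Z = rho * c
Z = 1.58 * 394.2
Z = 622.84

622.84 rayl


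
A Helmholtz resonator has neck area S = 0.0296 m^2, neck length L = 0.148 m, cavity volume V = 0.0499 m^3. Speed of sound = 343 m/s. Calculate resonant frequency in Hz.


Given values:
  S = 0.0296 m^2, L = 0.148 m, V = 0.0499 m^3, c = 343 m/s
Formula: f = (c / (2*pi)) * sqrt(S / (V * L))
Compute V * L = 0.0499 * 0.148 = 0.0073852
Compute S / (V * L) = 0.0296 / 0.0073852 = 4.008
Compute sqrt(4.008) = 2.001999
Compute c / (2*pi) = 343 / 6.283185 = 54.590148
f = 54.590148 * 2.001999 = 109.29

109.29 Hz


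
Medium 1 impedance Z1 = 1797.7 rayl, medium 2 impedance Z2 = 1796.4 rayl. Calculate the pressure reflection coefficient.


Given values:
  Z1 = 1797.7 rayl, Z2 = 1796.4 rayl
Formula: R = (Z2 - Z1) / (Z2 + Z1)
Numerator: Z2 - Z1 = 1796.4 - 1797.7 = -1.3
Denominator: Z2 + Z1 = 1796.4 + 1797.7 = 3594.1
R = -1.3 / 3594.1 = -0.0004

-0.0004


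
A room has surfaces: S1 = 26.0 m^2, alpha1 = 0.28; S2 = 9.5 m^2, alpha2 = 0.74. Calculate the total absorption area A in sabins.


Given surfaces:
  Surface 1: 26.0 * 0.28 = 7.28
  Surface 2: 9.5 * 0.74 = 7.03
Formula: A = sum(Si * alpha_i)
A = 7.28 + 7.03
A = 14.31

14.31 sabins


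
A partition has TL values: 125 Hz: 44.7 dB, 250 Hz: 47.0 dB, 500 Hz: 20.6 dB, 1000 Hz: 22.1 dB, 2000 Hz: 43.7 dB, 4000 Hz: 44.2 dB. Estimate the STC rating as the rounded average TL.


Given TL values at each frequency:
  125 Hz: 44.7 dB
  250 Hz: 47.0 dB
  500 Hz: 20.6 dB
  1000 Hz: 22.1 dB
  2000 Hz: 43.7 dB
  4000 Hz: 44.2 dB
Formula: STC ~ round(average of TL values)
Sum = 44.7 + 47.0 + 20.6 + 22.1 + 43.7 + 44.2 = 222.3
Average = 222.3 / 6 = 37.05
Rounded: 37

37


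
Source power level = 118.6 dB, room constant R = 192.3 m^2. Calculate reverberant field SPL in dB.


Given values:
  Lw = 118.6 dB, R = 192.3 m^2
Formula: SPL = Lw + 10 * log10(4 / R)
Compute 4 / R = 4 / 192.3 = 0.020801
Compute 10 * log10(0.020801) = -16.8192
SPL = 118.6 + (-16.8192) = 101.78

101.78 dB


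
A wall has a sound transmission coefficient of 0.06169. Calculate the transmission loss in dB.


Given values:
  tau = 0.06169
Formula: TL = 10 * log10(1 / tau)
Compute 1 / tau = 1 / 0.06169 = 16.2101
Compute log10(16.2101) = 1.209786
TL = 10 * 1.209786 = 12.1

12.1 dB


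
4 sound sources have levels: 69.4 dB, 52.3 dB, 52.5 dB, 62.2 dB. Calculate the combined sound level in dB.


Formula: L_total = 10 * log10( sum(10^(Li/10)) )
  Source 1: 10^(69.4/10) = 8709635.8996
  Source 2: 10^(52.3/10) = 169824.3652
  Source 3: 10^(52.5/10) = 177827.941
  Source 4: 10^(62.2/10) = 1659586.9074
Sum of linear values = 10716875.1132
L_total = 10 * log10(10716875.1132) = 70.3

70.3 dB


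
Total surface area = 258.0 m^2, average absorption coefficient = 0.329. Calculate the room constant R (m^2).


Given values:
  S = 258.0 m^2, alpha = 0.329
Formula: R = S * alpha / (1 - alpha)
Numerator: 258.0 * 0.329 = 84.882
Denominator: 1 - 0.329 = 0.671
R = 84.882 / 0.671 = 126.5

126.5 m^2


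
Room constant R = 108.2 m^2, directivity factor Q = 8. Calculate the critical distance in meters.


Given values:
  R = 108.2 m^2, Q = 8
Formula: d_c = 0.141 * sqrt(Q * R)
Compute Q * R = 8 * 108.2 = 865.6
Compute sqrt(865.6) = 29.4211
d_c = 0.141 * 29.4211 = 4.148

4.148 m


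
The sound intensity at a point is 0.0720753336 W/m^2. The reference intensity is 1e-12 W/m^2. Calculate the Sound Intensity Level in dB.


Given values:
  I = 0.0720753336 W/m^2
  I_ref = 1e-12 W/m^2
Formula: SIL = 10 * log10(I / I_ref)
Compute ratio: I / I_ref = 72075333600
Compute log10: log10(72075333600) = 10.857787
Multiply: SIL = 10 * 10.857787 = 108.58

108.58 dB


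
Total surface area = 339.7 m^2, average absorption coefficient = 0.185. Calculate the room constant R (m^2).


Given values:
  S = 339.7 m^2, alpha = 0.185
Formula: R = S * alpha / (1 - alpha)
Numerator: 339.7 * 0.185 = 62.8445
Denominator: 1 - 0.185 = 0.815
R = 62.8445 / 0.815 = 77.11

77.11 m^2


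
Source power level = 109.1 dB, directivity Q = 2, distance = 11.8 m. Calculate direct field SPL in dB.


Given values:
  Lw = 109.1 dB, Q = 2, r = 11.8 m
Formula: SPL = Lw + 10 * log10(Q / (4 * pi * r^2))
Compute 4 * pi * r^2 = 4 * pi * 11.8^2 = 1749.7414
Compute Q / denom = 2 / 1749.7414 = 0.00114303
Compute 10 * log10(0.00114303) = -29.4194
SPL = 109.1 + (-29.4194) = 79.68

79.68 dB


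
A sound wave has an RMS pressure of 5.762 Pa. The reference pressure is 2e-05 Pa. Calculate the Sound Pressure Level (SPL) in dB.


Given values:
  p = 5.762 Pa
  p_ref = 2e-05 Pa
Formula: SPL = 20 * log10(p / p_ref)
Compute ratio: p / p_ref = 5.762 / 2e-05 = 288100
Compute log10: log10(288100) = 5.459543
Multiply: SPL = 20 * 5.459543 = 109.19

109.19 dB


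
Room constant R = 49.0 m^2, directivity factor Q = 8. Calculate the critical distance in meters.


Given values:
  R = 49.0 m^2, Q = 8
Formula: d_c = 0.141 * sqrt(Q * R)
Compute Q * R = 8 * 49.0 = 392.0
Compute sqrt(392.0) = 19.799
d_c = 0.141 * 19.799 = 2.792

2.792 m


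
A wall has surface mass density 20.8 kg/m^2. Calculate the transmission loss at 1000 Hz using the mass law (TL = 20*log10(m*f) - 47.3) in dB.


Given values:
  m = 20.8 kg/m^2, f = 1000 Hz
Formula: TL = 20 * log10(m * f) - 47.3
Compute m * f = 20.8 * 1000 = 20800.0
Compute log10(20800.0) = 4.318063
Compute 20 * 4.318063 = 86.3613
TL = 86.3613 - 47.3 = 39.06

39.06 dB


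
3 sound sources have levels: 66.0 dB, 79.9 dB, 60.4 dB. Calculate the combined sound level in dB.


Formula: L_total = 10 * log10( sum(10^(Li/10)) )
  Source 1: 10^(66.0/10) = 3981071.7055
  Source 2: 10^(79.9/10) = 97723722.0956
  Source 3: 10^(60.4/10) = 1096478.1961
Sum of linear values = 102801271.9972
L_total = 10 * log10(102801271.9972) = 80.12

80.12 dB


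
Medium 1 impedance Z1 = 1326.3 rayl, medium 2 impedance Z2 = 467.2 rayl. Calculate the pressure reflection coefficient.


Given values:
  Z1 = 1326.3 rayl, Z2 = 467.2 rayl
Formula: R = (Z2 - Z1) / (Z2 + Z1)
Numerator: Z2 - Z1 = 467.2 - 1326.3 = -859.1
Denominator: Z2 + Z1 = 467.2 + 1326.3 = 1793.5
R = -859.1 / 1793.5 = -0.479

-0.479


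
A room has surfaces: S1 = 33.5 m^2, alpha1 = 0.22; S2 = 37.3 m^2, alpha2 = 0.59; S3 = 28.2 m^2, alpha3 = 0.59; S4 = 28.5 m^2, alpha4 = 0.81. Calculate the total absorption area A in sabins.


Given surfaces:
  Surface 1: 33.5 * 0.22 = 7.37
  Surface 2: 37.3 * 0.59 = 22.007
  Surface 3: 28.2 * 0.59 = 16.638
  Surface 4: 28.5 * 0.81 = 23.085
Formula: A = sum(Si * alpha_i)
A = 7.37 + 22.007 + 16.638 + 23.085
A = 69.1

69.1 sabins


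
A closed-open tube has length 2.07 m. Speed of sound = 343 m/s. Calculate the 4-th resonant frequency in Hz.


Given values:
  Tube type: closed-open, L = 2.07 m, c = 343 m/s, n = 4
Formula: f_n = (2n - 1) * c / (4 * L)
Compute 2n - 1 = 2*4 - 1 = 7
Compute 4 * L = 4 * 2.07 = 8.28
f = 7 * 343 / 8.28
f = 289.98

289.98 Hz


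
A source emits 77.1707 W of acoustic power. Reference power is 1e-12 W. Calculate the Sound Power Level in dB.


Given values:
  W = 77.1707 W
  W_ref = 1e-12 W
Formula: SWL = 10 * log10(W / W_ref)
Compute ratio: W / W_ref = 77170700000000
Compute log10: log10(77170700000000) = 13.887452
Multiply: SWL = 10 * 13.887452 = 138.87

138.87 dB


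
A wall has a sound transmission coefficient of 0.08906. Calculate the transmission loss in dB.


Given values:
  tau = 0.08906
Formula: TL = 10 * log10(1 / tau)
Compute 1 / tau = 1 / 0.08906 = 11.2284
Compute log10(11.2284) = 1.050318
TL = 10 * 1.050318 = 10.5

10.5 dB


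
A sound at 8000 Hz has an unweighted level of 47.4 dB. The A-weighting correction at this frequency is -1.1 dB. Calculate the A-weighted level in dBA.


Given values:
  SPL = 47.4 dB
  A-weighting at 8000 Hz = -1.1 dB
Formula: L_A = SPL + A_weight
L_A = 47.4 + (-1.1)
L_A = 46.3

46.3 dBA
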